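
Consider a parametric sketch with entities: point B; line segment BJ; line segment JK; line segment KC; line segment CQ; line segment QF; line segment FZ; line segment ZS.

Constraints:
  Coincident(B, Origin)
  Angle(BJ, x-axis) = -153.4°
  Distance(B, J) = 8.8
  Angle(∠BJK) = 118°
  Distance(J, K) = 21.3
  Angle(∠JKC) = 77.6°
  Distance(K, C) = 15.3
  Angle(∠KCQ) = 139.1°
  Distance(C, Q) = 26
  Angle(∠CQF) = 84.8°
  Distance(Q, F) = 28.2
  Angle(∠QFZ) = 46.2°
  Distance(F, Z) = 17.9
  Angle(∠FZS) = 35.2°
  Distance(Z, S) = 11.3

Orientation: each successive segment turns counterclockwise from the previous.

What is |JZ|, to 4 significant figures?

10.25

B is at the origin; BJ runs at -153.4° with length 8.8, so J = (-7.869, -3.940). ∠BJK = 118.0° gives JK at -91.40° from the x-axis; with |JK| = 21.3, K = (-8.389, -25.23). ∠JKC = 77.6° gives KC at 11.00° from the x-axis; with |KC| = 15.3, C = (6.630, -22.31). ∠KCQ = 139.1° gives CQ at 51.90° from the x-axis; with |CQ| = 26.0, Q = (22.67, -1.854). ∠CQF = 84.8° gives QF at 147.1° from the x-axis; with |QF| = 28.2, F = (-1.004, 13.46). ∠QFZ = 46.2° gives FZ at -79.10° from the x-axis; with |FZ| = 17.9, Z = (2.380, -4.114). Then |JZ| = |Z − J| = 10.25.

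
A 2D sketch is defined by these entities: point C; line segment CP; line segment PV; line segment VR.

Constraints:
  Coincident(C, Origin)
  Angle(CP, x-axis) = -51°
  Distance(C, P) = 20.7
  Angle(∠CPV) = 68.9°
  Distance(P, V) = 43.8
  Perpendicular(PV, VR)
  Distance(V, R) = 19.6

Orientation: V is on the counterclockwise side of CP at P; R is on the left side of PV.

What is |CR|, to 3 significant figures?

36.3

C is at the origin; CP runs at -51.0° with length 20.7, so P = 20.7·(cos -51.0°, sin -51.0°) = (13.0, -16.1). ∠CPV = 68.9°, so PV runs at -51.0° + (180° − 68.9°) = 60.1° from the x-axis; with |PV| = 43.8, V = P + 43.8·(cos 60.1°, sin 60.1°) = (34.9, 21.9). PV ⟂ VR; with |VR| = 19.6 on the left of PV, R = V + 19.6·(-0.867, 0.498) = (17.9, 31.7). Then |CR| = |R − C| = 36.3.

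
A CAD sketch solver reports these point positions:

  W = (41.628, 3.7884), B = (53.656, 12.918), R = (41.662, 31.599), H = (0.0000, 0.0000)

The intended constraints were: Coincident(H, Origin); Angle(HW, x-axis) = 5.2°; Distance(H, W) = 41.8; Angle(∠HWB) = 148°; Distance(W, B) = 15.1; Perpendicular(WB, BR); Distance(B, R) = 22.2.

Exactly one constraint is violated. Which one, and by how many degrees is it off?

Perpendicular(WB, BR) — off by 4.50°.

H = (0.00, 0.00) ✓; HW at 5.200° ✓; |HW| = 41.80 ✓; ∠HWB = 148.0° ✓; |WB| = 15.10 ✓; ∠(WB, BR) = 85.50° ✗; |BR| = 22.20 ✓.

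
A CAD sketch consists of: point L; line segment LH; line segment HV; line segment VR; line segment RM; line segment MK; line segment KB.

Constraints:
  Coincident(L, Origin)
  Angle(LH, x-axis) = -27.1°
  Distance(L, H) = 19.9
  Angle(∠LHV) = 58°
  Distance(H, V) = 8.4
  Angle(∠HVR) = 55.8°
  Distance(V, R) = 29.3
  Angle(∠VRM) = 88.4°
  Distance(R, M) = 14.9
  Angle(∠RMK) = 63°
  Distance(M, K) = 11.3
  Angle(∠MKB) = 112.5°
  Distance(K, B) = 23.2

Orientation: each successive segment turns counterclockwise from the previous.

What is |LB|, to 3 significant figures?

8.98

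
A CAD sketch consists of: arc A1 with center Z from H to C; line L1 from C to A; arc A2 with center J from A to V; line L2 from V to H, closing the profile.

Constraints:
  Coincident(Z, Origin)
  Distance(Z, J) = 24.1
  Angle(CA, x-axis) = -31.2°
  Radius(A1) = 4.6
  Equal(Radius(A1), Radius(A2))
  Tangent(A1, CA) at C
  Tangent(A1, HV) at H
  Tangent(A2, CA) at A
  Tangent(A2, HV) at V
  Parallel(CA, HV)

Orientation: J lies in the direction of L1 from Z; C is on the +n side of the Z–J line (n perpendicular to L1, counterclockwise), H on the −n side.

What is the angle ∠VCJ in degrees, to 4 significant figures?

10.09°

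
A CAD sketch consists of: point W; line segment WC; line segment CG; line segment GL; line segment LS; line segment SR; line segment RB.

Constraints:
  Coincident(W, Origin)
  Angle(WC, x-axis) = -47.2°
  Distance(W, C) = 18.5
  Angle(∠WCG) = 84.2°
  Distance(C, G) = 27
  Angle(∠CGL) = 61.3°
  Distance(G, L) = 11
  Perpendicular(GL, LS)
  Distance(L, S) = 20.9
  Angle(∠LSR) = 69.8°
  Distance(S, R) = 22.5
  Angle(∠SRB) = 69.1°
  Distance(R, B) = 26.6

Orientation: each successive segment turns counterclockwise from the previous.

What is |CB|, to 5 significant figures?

31.104

∠LSR = 69.8° gives SR at 7.5000° from the x-axis; with |SR| = 22.5, R = (37.407, -8.3545). ∠SRB = 69.1° gives RB at 118.40° from the x-axis; with |RB| = 26.6, B = (24.755, 15.044). Then |CB| = |B − C| = 31.104.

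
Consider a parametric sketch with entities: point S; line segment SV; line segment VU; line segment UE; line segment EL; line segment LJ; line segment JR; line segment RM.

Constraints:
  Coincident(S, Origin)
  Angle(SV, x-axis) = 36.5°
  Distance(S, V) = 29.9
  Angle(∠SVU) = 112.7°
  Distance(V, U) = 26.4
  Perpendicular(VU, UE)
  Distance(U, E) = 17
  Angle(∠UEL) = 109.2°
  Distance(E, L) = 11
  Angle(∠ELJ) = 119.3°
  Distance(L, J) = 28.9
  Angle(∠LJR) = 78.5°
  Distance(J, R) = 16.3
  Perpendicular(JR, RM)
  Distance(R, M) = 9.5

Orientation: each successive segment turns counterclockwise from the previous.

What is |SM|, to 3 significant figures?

37.6

S is at the origin; SV runs at 36.5° with length 29.9, so V = (24.0, 17.8). ∠SVU = 112.7° gives VU at 104° from the x-axis; with |VU| = 26.4, U = (17.7, 43.4). The perpendicularity gives UE at right angles to VU, so UE runs at -166°; with |UE| = 17.0, E = (1.23, 39.4). ∠UEL = 109.2° gives EL at -95.4° from the x-axis; with |EL| = 11.0, L = (0.194, 28.4). ∠ELJ = 119.3° gives LJ at -34.7° from the x-axis; with |LJ| = 28.9, J = (24.0, 12.0). ∠LJR = 78.5° gives JR at 66.8° from the x-axis; with |JR| = 16.3, R = (30.4, 26.9). JR ⟂ RM, so RM runs at 157°; with |RM| = 9.5, M = (21.6, 30.7). Then |SM| = |M − S| = 37.6.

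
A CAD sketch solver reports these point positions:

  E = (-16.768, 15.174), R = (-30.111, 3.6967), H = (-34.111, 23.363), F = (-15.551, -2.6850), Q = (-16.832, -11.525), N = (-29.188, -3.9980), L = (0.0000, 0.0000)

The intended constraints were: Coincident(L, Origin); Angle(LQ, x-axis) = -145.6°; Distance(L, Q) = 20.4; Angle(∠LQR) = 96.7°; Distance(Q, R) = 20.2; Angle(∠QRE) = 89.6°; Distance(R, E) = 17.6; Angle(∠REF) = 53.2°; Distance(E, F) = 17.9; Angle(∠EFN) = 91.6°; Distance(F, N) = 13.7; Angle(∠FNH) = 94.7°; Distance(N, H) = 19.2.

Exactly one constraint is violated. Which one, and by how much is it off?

Distance(N, H) = 19.2 — off by 8.60.

L = (0.00, 0.00) ✓; LQ at -145.6° ✓; |LQ| = 20.40 ✓; ∠LQR = 96.70° ✓; |QR| = 20.20 ✓; ∠QRE = 89.60° ✓; |RE| = 17.60 ✓; ∠REF = 53.20° ✓; |EF| = 17.90 ✓; ∠EFN = 91.60° ✓; |FN| = 13.70 ✓; ∠FNH = 94.70° ✓; |NH| = 27.80 ✗.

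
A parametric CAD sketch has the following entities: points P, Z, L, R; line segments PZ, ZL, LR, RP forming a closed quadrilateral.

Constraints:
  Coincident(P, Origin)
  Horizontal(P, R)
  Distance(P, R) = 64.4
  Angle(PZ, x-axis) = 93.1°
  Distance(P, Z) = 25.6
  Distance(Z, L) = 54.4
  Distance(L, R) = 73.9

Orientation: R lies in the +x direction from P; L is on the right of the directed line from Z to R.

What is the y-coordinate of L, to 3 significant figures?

-28.8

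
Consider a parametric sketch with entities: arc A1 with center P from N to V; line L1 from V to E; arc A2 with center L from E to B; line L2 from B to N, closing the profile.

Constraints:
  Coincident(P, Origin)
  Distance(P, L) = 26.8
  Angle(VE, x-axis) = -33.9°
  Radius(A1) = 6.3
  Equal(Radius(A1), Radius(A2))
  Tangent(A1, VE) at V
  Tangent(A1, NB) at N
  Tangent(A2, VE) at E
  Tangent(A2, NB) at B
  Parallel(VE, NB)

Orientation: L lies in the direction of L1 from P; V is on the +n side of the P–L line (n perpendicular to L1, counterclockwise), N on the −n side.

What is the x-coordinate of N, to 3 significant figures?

-3.51

The slot axis is L1's direction at -33.9°, so u = (cos -33.9°, sin -33.9°) = (0.830, -0.558) and n = (−sin -33.9°, cos -33.9°) = (0.558, 0.830). P is at the origin and L lies 26.8 along u from P, so L = 26.8·u = (22.2, -14.9). Tangency of A1 to both parallel lines with radius 6.3 puts V and N at P ± 6.3·n: V = (3.51, 5.23), N = (-3.51, -5.23). So N.x = -3.51.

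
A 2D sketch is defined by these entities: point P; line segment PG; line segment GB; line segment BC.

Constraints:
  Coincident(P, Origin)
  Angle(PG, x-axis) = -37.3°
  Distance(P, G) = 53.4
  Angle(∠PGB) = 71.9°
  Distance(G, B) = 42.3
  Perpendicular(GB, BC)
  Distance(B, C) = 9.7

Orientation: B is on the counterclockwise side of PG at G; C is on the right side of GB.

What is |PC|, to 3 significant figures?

65.7

P is at the origin; PG runs at -37.3° with length 53.4, so G = 53.4·(cos -37.3°, sin -37.3°) = (42.5, -32.4). ∠PGB = 71.9°, so GB runs at -37.3° + (180° − 71.9°) = 70.8° from the x-axis; with |GB| = 42.3, B = G + 42.3·(cos 70.8°, sin 70.8°) = (56.4, 7.59). GB is perpendicular to BC; with |BC| = 9.7 on the right of GB, C = B + 9.7·(0.944, -0.329) = (65.5, 4.40). Then |PC| = |C − P| = 65.7.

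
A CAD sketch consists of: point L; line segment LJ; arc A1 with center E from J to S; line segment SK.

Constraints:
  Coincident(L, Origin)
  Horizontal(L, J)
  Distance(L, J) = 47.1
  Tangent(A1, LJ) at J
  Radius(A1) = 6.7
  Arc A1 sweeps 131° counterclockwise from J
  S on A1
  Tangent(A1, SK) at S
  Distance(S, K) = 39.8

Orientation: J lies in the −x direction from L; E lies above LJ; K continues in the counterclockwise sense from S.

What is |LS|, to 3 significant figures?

43.5

L is at the origin; LJ is horizontal with |LJ| = 47.1 and J on the −x side, so J = (-47.1, 0.00). A1 meets LJ tangentially, so EJ is at right angles to LJ, so E = J + (0, 6.7) = (-47.1, 6.70). On A1, J sits at bearing -90° from E; a 131° counterclockwise sweep puts S at bearing 41°, so S = E + 6.7·(cos 41°, sin 41°) = (-42.0, 11.1). Then |LS| = |S − L| = 43.5.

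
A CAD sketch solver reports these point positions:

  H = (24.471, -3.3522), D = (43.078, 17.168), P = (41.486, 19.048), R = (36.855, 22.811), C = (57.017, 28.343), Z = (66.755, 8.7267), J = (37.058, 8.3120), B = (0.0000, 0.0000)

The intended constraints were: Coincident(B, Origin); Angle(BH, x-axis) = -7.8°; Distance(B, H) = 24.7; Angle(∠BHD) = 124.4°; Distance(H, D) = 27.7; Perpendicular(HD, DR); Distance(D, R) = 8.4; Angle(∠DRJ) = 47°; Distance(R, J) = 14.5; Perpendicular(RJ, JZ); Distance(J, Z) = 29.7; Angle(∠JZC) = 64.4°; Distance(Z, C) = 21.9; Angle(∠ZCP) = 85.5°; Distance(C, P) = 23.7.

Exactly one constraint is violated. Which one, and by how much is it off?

Distance(C, P) = 23.7 — off by 5.60.

B = (0.00, 0.00) ✓; BH at -7.800° ✓; |BH| = 24.70 ✓; ∠BHD = 124.4° ✓; |HD| = 27.70 ✓; ∠(HD, DR) = 90.00° ✓; |DR| = 8.401 ✓; ∠DRJ = 47.00° ✓; |RJ| = 14.50 ✓; ∠(RJ, JZ) = 90.00° ✓; |JZ| = 29.70 ✓; ∠JZC = 64.40° ✓; |ZC| = 21.90 ✓; ∠ZCP = 85.50° ✓; |CP| = 18.10 ✗.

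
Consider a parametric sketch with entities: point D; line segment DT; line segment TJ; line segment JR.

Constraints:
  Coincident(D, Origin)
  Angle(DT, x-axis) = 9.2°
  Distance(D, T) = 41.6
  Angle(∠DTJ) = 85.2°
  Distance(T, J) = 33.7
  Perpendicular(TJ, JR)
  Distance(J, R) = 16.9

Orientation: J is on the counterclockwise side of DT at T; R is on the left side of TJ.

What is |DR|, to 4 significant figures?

38.94

D is at the origin; DT runs at 9.2° with length 41.6, so T = 41.6·(cos 9.2°, sin 9.2°) = (41.06, 6.651). ∠DTJ = 85.2°, so TJ runs at 9.2° + (180° − 85.2°) = 104.0° from the x-axis; with |TJ| = 33.7, J = T + 33.7·(cos 104.0°, sin 104.0°) = (32.91, 39.35). TJ is perpendicular to JR; with |JR| = 16.9 on the left of TJ, R = J + 16.9·(-0.9703, -0.2419) = (16.51, 35.26). Then |DR| = |R − D| = 38.94.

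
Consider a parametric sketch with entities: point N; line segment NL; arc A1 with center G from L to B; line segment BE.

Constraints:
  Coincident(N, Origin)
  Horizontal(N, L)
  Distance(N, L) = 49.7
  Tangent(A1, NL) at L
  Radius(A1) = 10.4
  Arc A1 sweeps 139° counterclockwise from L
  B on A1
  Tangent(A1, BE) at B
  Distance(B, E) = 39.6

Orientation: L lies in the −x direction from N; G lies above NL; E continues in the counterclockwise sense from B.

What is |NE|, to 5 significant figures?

85.151

N is at the origin; N and L share the same y with |NL| = 49.7 and L on the −x side, so L = (-49.700, 0.0000). A1 meets NL tangentially, so GL is at right angles to NL, so G = L + (0, 10.4) = (-49.700, 10.400). On A1, L sits at bearing -90° from G; a 139° counterclockwise sweep puts B at bearing 49°, so B = G + 10.4·(cos 49°, sin 49°) = (-42.877, 18.249). Tangency of A1 to BE means the radius GB is perpendicular to BE, so BE runs along (−sin 49°, cos 49°); with |BE| = 39.6, E = (-72.763, 44.229). Then |NE| = |E − N| = 85.151.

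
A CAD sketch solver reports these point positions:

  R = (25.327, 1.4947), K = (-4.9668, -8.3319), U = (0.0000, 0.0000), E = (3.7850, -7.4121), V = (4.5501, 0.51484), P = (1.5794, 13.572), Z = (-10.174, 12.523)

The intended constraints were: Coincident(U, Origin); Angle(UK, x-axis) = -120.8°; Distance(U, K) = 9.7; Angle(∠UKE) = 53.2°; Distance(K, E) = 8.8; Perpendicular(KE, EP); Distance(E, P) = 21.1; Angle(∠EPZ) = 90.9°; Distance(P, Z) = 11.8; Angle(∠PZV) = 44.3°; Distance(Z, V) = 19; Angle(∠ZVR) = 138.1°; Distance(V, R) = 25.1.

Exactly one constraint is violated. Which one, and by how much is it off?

Distance(V, R) = 25.1 — off by 4.30.

U = (0.00, 0.00) ✓; UK at -120.8° ✓; |UK| = 9.700 ✓; ∠UKE = 53.20° ✓; |KE| = 8.800 ✓; ∠(KE, EP) = 90.00° ✓; |EP| = 21.10 ✓; ∠EPZ = 90.90° ✓; |PZ| = 11.80 ✓; ∠PZV = 44.30° ✓; |ZV| = 19.00 ✓; ∠ZVR = 138.1° ✓; |VR| = 20.80 ✗.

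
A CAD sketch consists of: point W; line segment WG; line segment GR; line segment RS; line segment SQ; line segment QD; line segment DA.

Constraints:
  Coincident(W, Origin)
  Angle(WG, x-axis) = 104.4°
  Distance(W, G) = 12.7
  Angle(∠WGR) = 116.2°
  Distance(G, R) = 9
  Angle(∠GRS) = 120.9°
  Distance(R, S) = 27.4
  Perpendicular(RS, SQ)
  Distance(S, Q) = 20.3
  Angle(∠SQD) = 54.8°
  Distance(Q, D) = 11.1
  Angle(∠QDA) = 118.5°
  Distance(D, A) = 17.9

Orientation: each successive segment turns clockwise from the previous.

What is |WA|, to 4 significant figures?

28.72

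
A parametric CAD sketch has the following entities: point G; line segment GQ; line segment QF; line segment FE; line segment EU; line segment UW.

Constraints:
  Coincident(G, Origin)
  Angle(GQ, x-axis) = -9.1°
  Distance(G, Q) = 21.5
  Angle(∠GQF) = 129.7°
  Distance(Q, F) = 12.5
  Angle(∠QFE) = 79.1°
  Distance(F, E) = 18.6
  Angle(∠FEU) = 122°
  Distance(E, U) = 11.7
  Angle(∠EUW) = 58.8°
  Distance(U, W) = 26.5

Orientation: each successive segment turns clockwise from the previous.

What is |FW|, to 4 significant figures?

10.43

G is at the origin; GQ runs at -9.1° with length 21.5, so Q = (21.23, -3.400). ∠GQF = 129.7° gives QF at -59.40° from the x-axis; with |QF| = 12.5, F = (27.59, -14.16). ∠QFE = 79.1° gives FE at -160.3° from the x-axis; with |FE| = 18.6, E = (10.08, -20.43). ∠FEU = 122.0° gives EU at 141.7° from the x-axis; with |EU| = 11.7, U = (0.8992, -13.18). ∠EUW = 58.8° gives UW at 20.50° from the x-axis; with |UW| = 26.5, W = (25.72, -3.898). Then |FW| = |W − F| = 10.43.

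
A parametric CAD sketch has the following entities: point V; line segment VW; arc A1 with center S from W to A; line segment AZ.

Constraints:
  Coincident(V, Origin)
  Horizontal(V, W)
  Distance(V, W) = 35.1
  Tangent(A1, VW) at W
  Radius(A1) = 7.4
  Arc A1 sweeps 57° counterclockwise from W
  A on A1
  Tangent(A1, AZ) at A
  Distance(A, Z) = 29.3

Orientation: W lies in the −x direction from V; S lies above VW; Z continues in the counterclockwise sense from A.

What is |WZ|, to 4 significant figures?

35.67

On A1, W sits at bearing -90° from S; a 57° counterclockwise sweep puts A at bearing -33°, so A = S + 7.4·(cos -33°, sin -33°) = (-28.89, 3.370). The tangent condition forces SA to be normal to AZ, so AZ runs along (−sin -33°, cos -33°); with |AZ| = 29.3, Z = (-12.94, 27.94). Then |WZ| = |Z − W| = 35.67.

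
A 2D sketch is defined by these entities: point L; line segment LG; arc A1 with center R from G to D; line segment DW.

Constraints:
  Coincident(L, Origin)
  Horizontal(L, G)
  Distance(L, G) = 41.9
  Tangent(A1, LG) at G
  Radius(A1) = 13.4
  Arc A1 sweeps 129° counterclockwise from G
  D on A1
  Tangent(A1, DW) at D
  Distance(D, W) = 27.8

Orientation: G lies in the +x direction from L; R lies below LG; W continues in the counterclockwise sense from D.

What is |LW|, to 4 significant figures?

65.47

On A1, G sits at bearing 90° from R; a 129° counterclockwise sweep puts D at bearing 219°, so D = R + 13.4·(cos 219°, sin 219°) = (31.49, -21.83). Tangency of A1 to DW means the radius RD is perpendicular to DW, so DW runs along (−sin 219°, cos 219°); with |DW| = 27.8, W = (48.98, -43.44). Then |LW| = |W − L| = 65.47.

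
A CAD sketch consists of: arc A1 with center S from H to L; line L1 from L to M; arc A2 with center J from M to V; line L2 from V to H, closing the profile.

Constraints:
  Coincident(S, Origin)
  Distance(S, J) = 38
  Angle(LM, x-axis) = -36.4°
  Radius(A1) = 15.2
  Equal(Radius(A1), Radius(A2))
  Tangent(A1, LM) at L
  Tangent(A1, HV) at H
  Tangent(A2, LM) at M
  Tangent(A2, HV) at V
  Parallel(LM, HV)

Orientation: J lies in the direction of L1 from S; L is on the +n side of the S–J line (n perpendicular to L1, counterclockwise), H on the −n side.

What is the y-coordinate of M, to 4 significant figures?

-10.32

Tangency of A1 to both parallel lines with radius 15.2 puts L and H at S ± 15.2·n: L = (9.020, 12.23), H = (-9.020, -12.23). Equal radii place M and V the same way about J: M = J + 15.2·n = (39.61, -10.32), V = J − 15.2·n = (21.57, -34.78). So M.y = -10.32.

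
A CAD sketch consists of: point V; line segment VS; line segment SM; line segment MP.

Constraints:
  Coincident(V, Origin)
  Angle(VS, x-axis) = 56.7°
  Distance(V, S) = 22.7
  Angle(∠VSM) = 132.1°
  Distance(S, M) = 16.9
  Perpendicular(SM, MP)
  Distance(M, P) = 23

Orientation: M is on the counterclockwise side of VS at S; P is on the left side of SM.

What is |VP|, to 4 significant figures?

32.70

V is at the origin; VS runs at 56.7° with length 22.7, so S = 22.7·(cos 56.7°, sin 56.7°) = (12.46, 18.97). ∠VSM = 132.1°, so SM runs at 56.7° + (180° − 132.1°) = 104.6° from the x-axis; with |SM| = 16.9, M = S + 16.9·(cos 104.6°, sin 104.6°) = (8.203, 35.33). SM ⟂ MP; with |MP| = 23.0 on the left of SM, P = M + 23.0·(-0.9677, -0.2521) = (-14.05, 29.53). Then |VP| = |P − V| = 32.70.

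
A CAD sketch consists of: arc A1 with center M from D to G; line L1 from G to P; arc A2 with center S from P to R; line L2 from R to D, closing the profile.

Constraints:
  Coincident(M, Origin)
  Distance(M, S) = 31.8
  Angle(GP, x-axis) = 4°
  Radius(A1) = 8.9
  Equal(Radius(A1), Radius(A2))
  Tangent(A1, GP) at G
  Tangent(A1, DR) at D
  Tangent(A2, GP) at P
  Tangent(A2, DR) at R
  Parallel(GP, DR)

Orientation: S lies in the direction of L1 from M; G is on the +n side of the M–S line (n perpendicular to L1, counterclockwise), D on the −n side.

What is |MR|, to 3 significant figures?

33.0

The slot axis is L1's direction at 4.0°, so u = (cos 4.0°, sin 4.0°) = (0.998, 0.0698) and n = (−sin 4.0°, cos 4.0°) = (-0.0698, 0.998). M is at the origin and S lies 31.8 along u from M, so S = 31.8·u = (31.7, 2.22). Tangency of A1 to both parallel lines with radius 8.9 puts G and D at M ± 8.9·n: G = (-0.621, 8.88), D = (0.621, -8.88). Equal radii place P and R the same way about S: P = S + 8.9·n = (31.1, 11.1), R = S − 8.9·n = (32.3, -6.66). Then |MR| = |R − M| = 33.0.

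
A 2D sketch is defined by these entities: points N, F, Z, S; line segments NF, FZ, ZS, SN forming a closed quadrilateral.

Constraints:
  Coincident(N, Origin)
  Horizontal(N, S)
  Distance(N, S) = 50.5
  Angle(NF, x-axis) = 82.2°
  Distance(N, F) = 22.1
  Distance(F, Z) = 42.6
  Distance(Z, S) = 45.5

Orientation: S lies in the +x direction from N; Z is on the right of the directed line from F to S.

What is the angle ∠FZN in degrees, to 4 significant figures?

16.65°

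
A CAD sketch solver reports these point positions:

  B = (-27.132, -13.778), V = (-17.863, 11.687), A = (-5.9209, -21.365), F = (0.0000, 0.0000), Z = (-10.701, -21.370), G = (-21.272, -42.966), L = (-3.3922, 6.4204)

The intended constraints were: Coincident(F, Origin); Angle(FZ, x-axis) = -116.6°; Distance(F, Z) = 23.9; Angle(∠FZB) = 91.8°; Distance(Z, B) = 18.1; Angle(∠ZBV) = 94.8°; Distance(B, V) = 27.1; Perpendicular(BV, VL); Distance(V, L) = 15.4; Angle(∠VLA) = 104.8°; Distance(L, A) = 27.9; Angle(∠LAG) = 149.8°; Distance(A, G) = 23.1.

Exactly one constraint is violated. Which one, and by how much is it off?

Distance(A, G) = 23.1 — off by 3.40.

F = (0.00, 0.00) ✓; FZ at -116.6° ✓; |FZ| = 23.90 ✓; ∠FZB = 91.80° ✓; |ZB| = 18.10 ✓; ∠ZBV = 94.80° ✓; |BV| = 27.10 ✓; ∠(BV, VL) = 90.00° ✓; |VL| = 15.40 ✓; ∠VLA = 104.8° ✓; |LA| = 27.90 ✓; ∠LAG = 149.8° ✓; |AG| = 26.50 ✗.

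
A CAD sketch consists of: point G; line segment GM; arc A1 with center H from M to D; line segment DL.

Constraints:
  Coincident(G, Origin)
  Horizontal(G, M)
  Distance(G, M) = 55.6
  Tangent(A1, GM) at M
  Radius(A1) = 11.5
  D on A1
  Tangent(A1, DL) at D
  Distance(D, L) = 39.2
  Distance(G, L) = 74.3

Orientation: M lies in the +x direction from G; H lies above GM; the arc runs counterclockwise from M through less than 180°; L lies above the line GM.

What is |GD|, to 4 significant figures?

68.17

G is at the origin; G and M share the same y with |GM| = 55.6 and M on the +x side, so M = (55.60, 0.000). Tangency of A1 to GM means the radius HM is perpendicular to GM, so H = M + (0, 11.5) = (55.60, 11.50). Since HD ⟂ DL (tangency), |HL| = √(11.5² + 39.2²) = 40.85 regardless of where D sits on A1. So L lies on both circle(G, 74.3) and circle(H, 40.85); the above-GM intersection is L = (52.82, 52.26). D is the foot of the tangent from L: D = (66.39, 15.48).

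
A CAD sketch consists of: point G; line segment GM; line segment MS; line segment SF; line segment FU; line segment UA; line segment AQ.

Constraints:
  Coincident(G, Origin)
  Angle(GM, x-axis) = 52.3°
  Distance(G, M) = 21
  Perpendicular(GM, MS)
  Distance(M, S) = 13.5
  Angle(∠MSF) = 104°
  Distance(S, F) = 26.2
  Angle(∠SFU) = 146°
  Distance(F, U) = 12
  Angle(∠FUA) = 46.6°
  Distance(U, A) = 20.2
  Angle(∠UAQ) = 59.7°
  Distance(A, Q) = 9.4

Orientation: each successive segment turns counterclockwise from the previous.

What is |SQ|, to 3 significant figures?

19.4

∠FUA = 46.6° gives UA at 25.7° from the x-axis; with |UA| = 20.2, A = (-3.85, 5.96). ∠UAQ = 59.7° gives AQ at 146° from the x-axis; with |AQ| = 9.4, Q = (-11.6, 11.2). Then |SQ| = |Q − S| = 19.4.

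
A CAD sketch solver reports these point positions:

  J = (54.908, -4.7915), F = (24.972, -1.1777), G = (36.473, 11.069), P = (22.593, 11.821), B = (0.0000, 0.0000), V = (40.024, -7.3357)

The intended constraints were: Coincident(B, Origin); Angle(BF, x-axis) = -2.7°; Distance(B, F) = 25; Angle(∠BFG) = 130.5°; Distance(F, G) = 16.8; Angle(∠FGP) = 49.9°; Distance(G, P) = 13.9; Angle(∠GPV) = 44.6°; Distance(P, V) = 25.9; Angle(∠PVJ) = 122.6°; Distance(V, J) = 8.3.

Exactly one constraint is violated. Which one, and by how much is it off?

Distance(V, J) = 8.3 — off by 6.80.

B = (0.00, 0.00) ✓; BF at -2.700° ✓; |BF| = 25.00 ✓; ∠BFG = 130.5° ✓; |FG| = 16.80 ✓; ∠FGP = 49.90° ✓; |GP| = 13.90 ✓; ∠GPV = 44.60° ✓; |PV| = 25.90 ✓; ∠PVJ = 122.6° ✓; |VJ| = 15.10 ✗.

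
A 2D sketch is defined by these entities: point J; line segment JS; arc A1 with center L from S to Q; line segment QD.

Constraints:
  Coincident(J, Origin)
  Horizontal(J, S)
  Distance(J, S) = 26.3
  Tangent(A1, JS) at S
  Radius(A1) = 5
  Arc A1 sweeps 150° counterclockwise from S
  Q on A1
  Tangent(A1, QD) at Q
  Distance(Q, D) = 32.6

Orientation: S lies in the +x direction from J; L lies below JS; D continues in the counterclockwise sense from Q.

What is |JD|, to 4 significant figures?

58.00

J is at the origin; JS is horizontal with |JS| = 26.3 and S on the +x side, so S = (26.30, 0.000). The tangent condition forces LS to be normal to JS, so L = S + (0, -5) = (26.30, -5.000). On A1, S sits at bearing 90° from L; a 150° counterclockwise sweep puts Q at bearing 240°, so Q = L + 5.0·(cos 240°, sin 240°) = (23.80, -9.330). A1 meets QD tangentially, so LQ is at right angles to QD, so QD runs along (−sin 240°, cos 240°); with |QD| = 32.6, D = (52.03, -25.63). Then |JD| = |D − J| = 58.00.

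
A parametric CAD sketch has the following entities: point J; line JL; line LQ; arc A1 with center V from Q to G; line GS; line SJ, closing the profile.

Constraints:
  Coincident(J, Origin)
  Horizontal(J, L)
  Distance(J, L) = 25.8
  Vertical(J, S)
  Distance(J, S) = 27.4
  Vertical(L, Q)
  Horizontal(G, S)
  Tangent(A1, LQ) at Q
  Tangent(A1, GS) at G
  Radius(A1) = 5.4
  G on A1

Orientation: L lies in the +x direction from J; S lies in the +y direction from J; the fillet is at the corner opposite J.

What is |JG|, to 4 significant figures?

34.16

J is at the origin; JL is horizontal with |JL| = 25.8 and L on the +x side, so L = (25.80, 0.000). J and S share the same x with |JS| = 27.4 and S on the +y side, so S = (0.000, 27.40). The virtual corner opposite J is at (25.80, 27.40). Since A1 is tangent to LQ there, VQ ⟂ LQ and the tangent condition forces VG to be normal to GS, with radius 5.4, so the center V sits 5.4 in from both sides at V = (20.40, 22.00). That places the tangent points at Q = (25.80, 22.00) on LQ and G = (20.40, 27.40) on GS. Then |JG| = |G − J| = 34.16.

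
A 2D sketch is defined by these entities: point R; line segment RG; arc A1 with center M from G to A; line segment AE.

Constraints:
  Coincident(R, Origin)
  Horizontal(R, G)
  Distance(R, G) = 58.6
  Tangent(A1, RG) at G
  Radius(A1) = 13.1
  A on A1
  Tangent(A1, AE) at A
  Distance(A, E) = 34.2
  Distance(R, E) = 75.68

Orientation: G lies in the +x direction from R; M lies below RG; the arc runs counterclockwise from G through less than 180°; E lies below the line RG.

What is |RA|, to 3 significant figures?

49.3

Checks: ∠(MG, GR) = 90.00° ✓; |MG| = 13.10 ✓; |MA| = 13.10 ✓; ∠(MA, AE) = 90.00° ✓; |AE| = 34.20 ✓; |RE| = 75.68 ✓.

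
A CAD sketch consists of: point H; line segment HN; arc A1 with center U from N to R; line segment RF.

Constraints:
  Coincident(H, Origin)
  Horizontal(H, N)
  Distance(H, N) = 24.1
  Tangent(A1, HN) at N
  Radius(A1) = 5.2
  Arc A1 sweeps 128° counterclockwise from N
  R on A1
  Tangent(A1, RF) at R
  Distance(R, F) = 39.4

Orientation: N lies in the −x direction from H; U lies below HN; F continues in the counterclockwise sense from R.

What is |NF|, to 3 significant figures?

44.3

H is at the origin; H and N share the same y with |HN| = 24.1 and N on the −x side, so N = (-24.1, 0.00). Since A1 is tangent to HN there, UN ⟂ HN, so U = N + (0, -5.2) = (-24.1, -5.20). On A1, N sits at bearing 90° from U; a 128° counterclockwise sweep puts R at bearing 218°, so R = U + 5.2·(cos 218°, sin 218°) = (-28.2, -8.40). The tangent condition forces UR to be normal to RF, so RF runs along (−sin 218°, cos 218°); with |RF| = 39.4, F = (-3.94, -39.4). Then |NF| = |F − N| = 44.3.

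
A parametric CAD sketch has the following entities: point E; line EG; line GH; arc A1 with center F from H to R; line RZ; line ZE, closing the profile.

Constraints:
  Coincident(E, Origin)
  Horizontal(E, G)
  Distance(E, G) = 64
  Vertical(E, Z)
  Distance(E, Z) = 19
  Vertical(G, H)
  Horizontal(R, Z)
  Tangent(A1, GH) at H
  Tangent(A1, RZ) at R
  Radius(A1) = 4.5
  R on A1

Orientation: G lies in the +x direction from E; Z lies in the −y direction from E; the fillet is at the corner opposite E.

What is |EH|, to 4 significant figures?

65.62

E is at the origin; E and G share the same y with |EG| = 64.0 and G on the +x side, so G = (64.00, 0.000). E and Z share the same x with |EZ| = 19.0 and Z on the −y side, so Z = (0.000, -19.00). The virtual corner opposite E is at (64.00, -19.00). Since A1 is tangent to GH there, FH ⟂ GH and A1 meets RZ tangentially, so FR is at right angles to RZ, with radius 4.5, so the center F sits 4.5 in from both sides at F = (59.50, -14.50). That places the tangent points at H = (64.00, -14.50) on GH and R = (59.50, -19.00) on RZ. Then |EH| = |H − E| = 65.62.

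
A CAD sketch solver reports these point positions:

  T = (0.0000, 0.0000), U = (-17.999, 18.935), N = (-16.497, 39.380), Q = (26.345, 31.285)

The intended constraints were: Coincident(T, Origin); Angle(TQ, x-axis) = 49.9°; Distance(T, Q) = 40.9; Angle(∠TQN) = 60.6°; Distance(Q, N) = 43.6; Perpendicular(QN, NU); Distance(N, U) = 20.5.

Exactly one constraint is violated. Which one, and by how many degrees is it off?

Perpendicular(QN, NU) — off by 6.50°.

T = (0.00, 0.00) ✓; TQ at 49.90° ✓; |TQ| = 40.90 ✓; ∠TQN = 60.60° ✓; |QN| = 43.60 ✓; ∠(QN, NU) = 96.50° ✗; |NU| = 20.50 ✓.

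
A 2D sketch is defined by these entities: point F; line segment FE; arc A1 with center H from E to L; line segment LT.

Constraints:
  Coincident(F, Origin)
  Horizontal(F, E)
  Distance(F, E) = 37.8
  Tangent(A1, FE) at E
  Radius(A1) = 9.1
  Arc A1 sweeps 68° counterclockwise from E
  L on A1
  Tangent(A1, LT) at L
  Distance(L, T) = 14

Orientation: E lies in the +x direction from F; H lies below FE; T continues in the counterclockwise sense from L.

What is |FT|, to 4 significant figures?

30.50

On A1, E sits at bearing 90° from H; a 68° counterclockwise sweep puts L at bearing 158°, so L = H + 9.1·(cos 158°, sin 158°) = (29.36, -5.691). A1 meets LT tangentially, so HL is at right angles to LT, so LT runs along (−sin 158°, cos 158°); with |LT| = 14.0, T = (24.12, -18.67). Then |FT| = |T − F| = 30.50.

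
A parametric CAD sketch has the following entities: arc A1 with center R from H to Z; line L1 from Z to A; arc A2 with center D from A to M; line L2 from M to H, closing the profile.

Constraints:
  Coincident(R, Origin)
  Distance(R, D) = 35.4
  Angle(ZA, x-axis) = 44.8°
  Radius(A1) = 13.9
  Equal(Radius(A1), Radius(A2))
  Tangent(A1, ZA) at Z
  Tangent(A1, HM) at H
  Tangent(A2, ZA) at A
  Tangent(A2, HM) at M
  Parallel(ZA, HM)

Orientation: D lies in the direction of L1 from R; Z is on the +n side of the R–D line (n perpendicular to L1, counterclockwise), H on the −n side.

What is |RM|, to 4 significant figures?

38.03

The slot axis is L1's direction at 44.8°, so u = (cos 44.8°, sin 44.8°) = (0.7096, 0.7046) and n = (−sin 44.8°, cos 44.8°) = (-0.7046, 0.7096). R is at the origin and D lies 35.4 along u from R, so D = 35.4·u = (25.12, 24.94). Tangency of A1 to both parallel lines with radius 13.9 puts Z and H at R ± 13.9·n: Z = (-9.794, 9.863), H = (9.794, -9.863). Equal radii place A and M the same way about D: A = D + 13.9·n = (15.32, 34.81), M = D − 13.9·n = (34.91, 15.08). Then |RM| = |M − R| = 38.03.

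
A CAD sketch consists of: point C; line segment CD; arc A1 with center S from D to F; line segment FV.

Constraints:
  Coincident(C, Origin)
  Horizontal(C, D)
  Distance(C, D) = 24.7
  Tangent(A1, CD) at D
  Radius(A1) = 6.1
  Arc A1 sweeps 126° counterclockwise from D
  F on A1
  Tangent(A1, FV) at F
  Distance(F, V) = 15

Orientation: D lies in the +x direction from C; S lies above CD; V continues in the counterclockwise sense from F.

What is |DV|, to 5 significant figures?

22.163

C is at the origin; C and D share the same y with |CD| = 24.7 and D on the +x side, so D = (24.700, 0.0000). A1 meets CD tangentially, so SD is at right angles to CD, so S = D + (0, 6.1) = (24.700, 6.1000). On A1, D sits at bearing -90° from S; a 126° counterclockwise sweep puts F at bearing 36°, so F = S + 6.1·(cos 36°, sin 36°) = (29.635, 9.6855). Tangency of A1 to FV means the radius SF is perpendicular to FV, so FV runs along (−sin 36°, cos 36°); with |FV| = 15.0, V = (20.818, 21.821). Then |DV| = |V − D| = 22.163.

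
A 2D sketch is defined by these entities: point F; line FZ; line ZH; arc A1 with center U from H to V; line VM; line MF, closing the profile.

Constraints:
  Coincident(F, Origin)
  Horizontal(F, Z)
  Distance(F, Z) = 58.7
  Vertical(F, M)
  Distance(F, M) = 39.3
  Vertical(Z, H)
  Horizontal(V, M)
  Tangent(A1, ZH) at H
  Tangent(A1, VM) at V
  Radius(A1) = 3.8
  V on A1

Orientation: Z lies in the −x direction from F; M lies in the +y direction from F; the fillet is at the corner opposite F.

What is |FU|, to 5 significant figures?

65.378

F is at the origin; FZ is horizontal with |FZ| = 58.7 and Z on the −x side, so Z = (-58.700, 0.0000). F and M share the same x with |FM| = 39.3 and M on the +y side, so M = (0.0000, 39.300). The virtual corner opposite F is at (-58.700, 39.300). The tangent condition forces UH to be normal to ZH and tangency of A1 to VM means the radius UV is perpendicular to VM, with radius 3.8, so the center U sits 3.8 in from both sides at U = (-54.900, 35.500). Then |FU| = |U − F| = 65.378.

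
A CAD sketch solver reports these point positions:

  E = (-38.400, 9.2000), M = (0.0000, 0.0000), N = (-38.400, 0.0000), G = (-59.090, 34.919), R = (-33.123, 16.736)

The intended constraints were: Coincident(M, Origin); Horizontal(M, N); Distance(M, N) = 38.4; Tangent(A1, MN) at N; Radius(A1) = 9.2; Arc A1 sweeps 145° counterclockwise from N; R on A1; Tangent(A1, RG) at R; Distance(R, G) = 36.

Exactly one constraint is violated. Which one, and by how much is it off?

Distance(R, G) = 36 — off by 4.30.

M = (0.00, 0.00) ✓; M.y = 0.00, N.y = 0.00 ✓; |MN| = 38.40 ✓; ∠(EN, NM) = 90.00° ✓; |EN| = 9.200 ✓; bearing(E→R) − bearing(E→N) = 145.0° ✓; |ER| = 9.200 ✓; ∠(ER, RG) = 90.00° ✓; |RG| = 31.70 ✗.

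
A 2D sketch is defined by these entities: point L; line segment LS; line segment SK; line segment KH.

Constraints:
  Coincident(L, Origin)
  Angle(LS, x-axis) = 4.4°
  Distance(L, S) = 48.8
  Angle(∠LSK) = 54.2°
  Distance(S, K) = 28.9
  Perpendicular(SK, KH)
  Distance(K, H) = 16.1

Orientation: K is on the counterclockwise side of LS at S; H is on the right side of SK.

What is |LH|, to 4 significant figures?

55.68

L is at the origin; LS runs at 4.4° with length 48.8, so S = 48.8·(cos 4.4°, sin 4.4°) = (48.66, 3.744). ∠LSK = 54.2°, so SK runs at 4.4° + (180° − 54.2°) = 130.2° from the x-axis; with |SK| = 28.9, K = S + 28.9·(cos 130.2°, sin 130.2°) = (30.00, 25.82). The perpendicularity gives KH at right angles to SK; with |KH| = 16.1 on the right of SK, H = K + 16.1·(0.7638, 0.6455) = (42.30, 36.21). Then |LH| = |H − L| = 55.68.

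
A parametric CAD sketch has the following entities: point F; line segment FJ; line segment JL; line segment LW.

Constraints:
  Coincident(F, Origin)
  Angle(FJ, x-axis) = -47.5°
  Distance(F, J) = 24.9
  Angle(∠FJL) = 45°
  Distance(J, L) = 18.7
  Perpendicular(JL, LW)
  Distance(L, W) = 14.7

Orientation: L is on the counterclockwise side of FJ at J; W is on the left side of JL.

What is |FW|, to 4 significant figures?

3.106

∠FJL = 45.0°, so JL runs at -47.5° + (180° − 45.0°) = 87.50° from the x-axis; with |JL| = 18.7, L = J + 18.7·(cos 87.50°, sin 87.50°) = (17.64, 0.3240). The perpendicularity gives LW at right angles to JL; with |LW| = 14.7 on the left of JL, W = L + 14.7·(-0.9990, 0.04362) = (2.952, 0.9652). Then |FW| = |W − F| = 3.106.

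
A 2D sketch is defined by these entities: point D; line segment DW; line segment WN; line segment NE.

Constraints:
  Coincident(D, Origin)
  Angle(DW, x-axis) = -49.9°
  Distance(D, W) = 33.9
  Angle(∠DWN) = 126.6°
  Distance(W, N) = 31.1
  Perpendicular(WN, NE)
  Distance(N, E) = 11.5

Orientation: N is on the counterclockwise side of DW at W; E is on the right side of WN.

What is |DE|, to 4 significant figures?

64.28

D is at the origin; DW runs at -49.9° with length 33.9, so W = 33.9·(cos -49.9°, sin -49.9°) = (21.84, -25.93). ∠DWN = 126.6°, so WN runs at -49.9° + (180° − 126.6°) = 3.500° from the x-axis; with |WN| = 31.1, N = W + 31.1·(cos 3.500°, sin 3.500°) = (52.88, -24.03). WN is perpendicular to NE; with |NE| = 11.5 on the right of WN, E = N + 11.5·(0.06105, -0.9981) = (53.58, -35.51). Then |DE| = |E − D| = 64.28.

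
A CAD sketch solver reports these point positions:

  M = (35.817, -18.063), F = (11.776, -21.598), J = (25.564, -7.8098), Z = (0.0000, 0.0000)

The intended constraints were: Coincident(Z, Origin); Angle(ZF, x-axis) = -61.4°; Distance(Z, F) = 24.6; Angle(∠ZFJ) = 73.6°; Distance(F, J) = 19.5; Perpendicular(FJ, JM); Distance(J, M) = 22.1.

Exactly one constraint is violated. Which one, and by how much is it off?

Distance(J, M) = 22.1 — off by 7.60.

Z = (0.00, 0.00) ✓; ZF at -61.40° ✓; |ZF| = 24.60 ✓; ∠ZFJ = 73.60° ✓; |FJ| = 19.50 ✓; ∠(FJ, JM) = 90.00° ✓; |JM| = 14.50 ✗.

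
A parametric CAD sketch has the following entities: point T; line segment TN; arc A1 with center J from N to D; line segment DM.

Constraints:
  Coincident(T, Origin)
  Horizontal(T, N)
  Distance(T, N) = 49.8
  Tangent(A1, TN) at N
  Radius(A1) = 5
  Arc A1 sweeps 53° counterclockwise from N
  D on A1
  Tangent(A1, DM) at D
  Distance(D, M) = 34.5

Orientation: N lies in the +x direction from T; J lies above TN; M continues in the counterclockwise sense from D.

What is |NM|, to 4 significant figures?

38.54

T is at the origin; TN is horizontal with |TN| = 49.8 and N on the +x side, so N = (49.80, 0.000). A1 meets TN tangentially, so JN is at right angles to TN, so J = N + (0, 5) = (49.80, 5.000). On A1, N sits at bearing -90° from J; a 53° counterclockwise sweep puts D at bearing -37°, so D = J + 5.0·(cos -37°, sin -37°) = (53.79, 1.991). Since A1 is tangent to DM there, JD ⟂ DM, so DM runs along (−sin -37°, cos -37°); with |DM| = 34.5, M = (74.56, 29.54). Then |NM| = |M − N| = 38.54.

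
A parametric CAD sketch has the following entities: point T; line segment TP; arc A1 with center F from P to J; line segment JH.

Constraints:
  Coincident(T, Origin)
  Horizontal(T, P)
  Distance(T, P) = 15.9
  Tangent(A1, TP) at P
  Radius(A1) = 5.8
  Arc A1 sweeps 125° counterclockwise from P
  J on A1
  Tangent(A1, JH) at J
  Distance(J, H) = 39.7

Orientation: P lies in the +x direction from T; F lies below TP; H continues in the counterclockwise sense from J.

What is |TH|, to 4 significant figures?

53.71

T is at the origin; TP is horizontal with |TP| = 15.9 and P on the +x side, so P = (15.90, 0.000). The tangent condition forces FP to be normal to TP, so F = P + (0, -5.8) = (15.90, -5.800). On A1, P sits at bearing 90° from F; a 125° counterclockwise sweep puts J at bearing 215°, so J = F + 5.8·(cos 215°, sin 215°) = (11.15, -9.127). Tangency of A1 to JH means the radius FJ is perpendicular to JH, so JH runs along (−sin 215°, cos 215°); with |JH| = 39.7, H = (33.92, -41.65). Then |TH| = |H − T| = 53.71.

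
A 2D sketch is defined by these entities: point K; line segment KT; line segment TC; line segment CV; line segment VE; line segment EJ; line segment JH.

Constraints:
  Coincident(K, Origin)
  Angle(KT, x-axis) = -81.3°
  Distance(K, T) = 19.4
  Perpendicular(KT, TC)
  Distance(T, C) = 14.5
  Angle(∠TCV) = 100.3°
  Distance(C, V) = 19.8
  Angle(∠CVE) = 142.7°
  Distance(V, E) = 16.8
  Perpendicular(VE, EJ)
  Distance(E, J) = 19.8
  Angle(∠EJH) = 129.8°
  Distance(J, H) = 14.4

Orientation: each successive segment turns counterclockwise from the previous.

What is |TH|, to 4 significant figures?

15.46

VE is perpendicular to EJ, so EJ runs at -144.3°; with |EJ| = 19.8, J = (-8.062, 4.898). ∠EJH = 129.8° gives JH at -94.10° from the x-axis; with |JH| = 14.4, H = (-9.092, -9.465). Then |TH| = |H − T| = 15.46.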